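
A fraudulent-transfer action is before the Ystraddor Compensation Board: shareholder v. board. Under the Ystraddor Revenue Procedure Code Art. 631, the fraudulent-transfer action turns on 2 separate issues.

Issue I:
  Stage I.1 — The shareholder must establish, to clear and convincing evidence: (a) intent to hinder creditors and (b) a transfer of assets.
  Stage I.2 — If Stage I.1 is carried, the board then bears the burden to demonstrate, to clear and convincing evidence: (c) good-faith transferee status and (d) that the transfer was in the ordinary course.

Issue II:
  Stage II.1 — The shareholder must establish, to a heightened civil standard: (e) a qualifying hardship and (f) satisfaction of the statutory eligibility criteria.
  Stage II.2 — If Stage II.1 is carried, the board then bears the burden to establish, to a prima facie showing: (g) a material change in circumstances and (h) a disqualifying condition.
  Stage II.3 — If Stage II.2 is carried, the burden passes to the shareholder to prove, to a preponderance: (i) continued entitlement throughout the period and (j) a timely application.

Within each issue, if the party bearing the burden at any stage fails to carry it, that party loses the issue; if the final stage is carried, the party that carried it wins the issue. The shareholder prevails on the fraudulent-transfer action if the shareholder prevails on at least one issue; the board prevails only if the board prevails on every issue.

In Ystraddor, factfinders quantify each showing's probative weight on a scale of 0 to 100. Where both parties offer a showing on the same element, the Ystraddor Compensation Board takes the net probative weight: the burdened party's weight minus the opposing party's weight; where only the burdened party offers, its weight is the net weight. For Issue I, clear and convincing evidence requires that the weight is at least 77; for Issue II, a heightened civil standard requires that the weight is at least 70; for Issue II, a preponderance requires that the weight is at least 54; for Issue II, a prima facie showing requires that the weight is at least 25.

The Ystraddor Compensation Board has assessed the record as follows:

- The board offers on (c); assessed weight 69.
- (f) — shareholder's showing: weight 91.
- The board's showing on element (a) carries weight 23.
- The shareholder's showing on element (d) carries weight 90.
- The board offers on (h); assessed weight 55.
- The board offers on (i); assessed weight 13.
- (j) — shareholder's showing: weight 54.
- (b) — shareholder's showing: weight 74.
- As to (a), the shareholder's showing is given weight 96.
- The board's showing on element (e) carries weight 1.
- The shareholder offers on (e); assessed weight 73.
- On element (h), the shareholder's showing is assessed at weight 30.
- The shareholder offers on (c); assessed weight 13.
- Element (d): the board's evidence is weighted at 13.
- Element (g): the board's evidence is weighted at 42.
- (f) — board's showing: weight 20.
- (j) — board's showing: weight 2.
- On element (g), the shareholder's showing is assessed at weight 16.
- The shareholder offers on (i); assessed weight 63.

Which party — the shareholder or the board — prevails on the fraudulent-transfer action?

— Issue I —
Stage I.1 — burden on shareholder; standard: clear and convincing evidence (weight is at least 77).
    (a): 96 − 23 = 73 < 77 [not met]
    (b): 74 < 77 [not met]
  Stage I.1 not carried; the shareholder fails its burden.
The analysis ends at Stage I.1; the board prevails on this issue.
— Issue II —
Stage II.1 — burden on shareholder; standard: a heightened civil standard (weight is at least 70).
    (e): 73 − 1 = 72 ≥ 70 [met]
    (f): 91 − 20 = 71 ≥ 70 [met]
  All elements met. The burden passes to the board.
Stage II.2 — burden on board; standard: a prima facie showing (weight is at least 25).
    (g): 42 − 16 = 26 ≥ 25 [met]
    (h): 55 − 30 = 25 ≥ 25 [met]
  The board carries Stage II.2; the shareholder now bears the burden.
Stage II.3 — burden on shareholder; standard: a preponderance (weight is at least 54).
    (i): 63 − 13 = 50 < 54 [not met]
    (j): 54 − 2 = 52 < 54 [not met]
  Stage II.3 not carried; the shareholder fails its burden.
So the board prevails on this issue.
Per-issue: Issue I → board; Issue II → board. The shareholder must prevail on at least one issue; overall, the board prevails.

board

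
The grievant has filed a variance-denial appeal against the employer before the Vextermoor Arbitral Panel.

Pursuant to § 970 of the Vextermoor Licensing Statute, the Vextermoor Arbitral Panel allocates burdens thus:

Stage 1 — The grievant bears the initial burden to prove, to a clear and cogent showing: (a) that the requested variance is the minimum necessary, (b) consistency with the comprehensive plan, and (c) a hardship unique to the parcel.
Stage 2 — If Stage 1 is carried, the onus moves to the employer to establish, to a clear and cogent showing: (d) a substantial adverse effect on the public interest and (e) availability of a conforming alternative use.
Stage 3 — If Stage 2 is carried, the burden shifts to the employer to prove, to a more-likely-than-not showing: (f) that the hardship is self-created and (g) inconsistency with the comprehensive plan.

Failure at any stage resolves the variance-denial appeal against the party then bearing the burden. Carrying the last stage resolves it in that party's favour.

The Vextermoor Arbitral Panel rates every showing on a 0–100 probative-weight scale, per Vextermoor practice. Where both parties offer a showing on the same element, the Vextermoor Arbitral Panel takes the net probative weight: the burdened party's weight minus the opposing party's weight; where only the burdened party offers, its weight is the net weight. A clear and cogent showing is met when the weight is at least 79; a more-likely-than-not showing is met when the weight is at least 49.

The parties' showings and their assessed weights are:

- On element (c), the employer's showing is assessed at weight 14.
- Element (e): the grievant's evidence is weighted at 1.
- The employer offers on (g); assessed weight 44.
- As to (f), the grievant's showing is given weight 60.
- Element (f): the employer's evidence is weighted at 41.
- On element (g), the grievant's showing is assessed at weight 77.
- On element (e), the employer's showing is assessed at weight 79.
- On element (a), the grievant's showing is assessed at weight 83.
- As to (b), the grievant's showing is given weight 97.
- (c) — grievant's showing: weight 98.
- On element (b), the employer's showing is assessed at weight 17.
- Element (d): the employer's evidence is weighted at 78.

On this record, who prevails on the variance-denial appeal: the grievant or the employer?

grievant

Stage 1 — burden on grievant; standard: a clear and cogent showing (weight is at least 79).
    (a): 83 ≥ 79 [met]
    (b): 97 − 17 = 80 ≥ 79 [met]
    (c): 98 − 14 = 84 ≥ 79 [met]
  All elements met. The burden passes to the employer.
Stage 2 — burden on employer; standard: a clear and cogent showing (weight is at least 79).
    (d): 78 < 79 [not met]
    (e): 79 − 1 = 78 < 79 [not met]
  The employer does not carry Stage 2.
The analysis ends at Stage 2; the grievant prevails.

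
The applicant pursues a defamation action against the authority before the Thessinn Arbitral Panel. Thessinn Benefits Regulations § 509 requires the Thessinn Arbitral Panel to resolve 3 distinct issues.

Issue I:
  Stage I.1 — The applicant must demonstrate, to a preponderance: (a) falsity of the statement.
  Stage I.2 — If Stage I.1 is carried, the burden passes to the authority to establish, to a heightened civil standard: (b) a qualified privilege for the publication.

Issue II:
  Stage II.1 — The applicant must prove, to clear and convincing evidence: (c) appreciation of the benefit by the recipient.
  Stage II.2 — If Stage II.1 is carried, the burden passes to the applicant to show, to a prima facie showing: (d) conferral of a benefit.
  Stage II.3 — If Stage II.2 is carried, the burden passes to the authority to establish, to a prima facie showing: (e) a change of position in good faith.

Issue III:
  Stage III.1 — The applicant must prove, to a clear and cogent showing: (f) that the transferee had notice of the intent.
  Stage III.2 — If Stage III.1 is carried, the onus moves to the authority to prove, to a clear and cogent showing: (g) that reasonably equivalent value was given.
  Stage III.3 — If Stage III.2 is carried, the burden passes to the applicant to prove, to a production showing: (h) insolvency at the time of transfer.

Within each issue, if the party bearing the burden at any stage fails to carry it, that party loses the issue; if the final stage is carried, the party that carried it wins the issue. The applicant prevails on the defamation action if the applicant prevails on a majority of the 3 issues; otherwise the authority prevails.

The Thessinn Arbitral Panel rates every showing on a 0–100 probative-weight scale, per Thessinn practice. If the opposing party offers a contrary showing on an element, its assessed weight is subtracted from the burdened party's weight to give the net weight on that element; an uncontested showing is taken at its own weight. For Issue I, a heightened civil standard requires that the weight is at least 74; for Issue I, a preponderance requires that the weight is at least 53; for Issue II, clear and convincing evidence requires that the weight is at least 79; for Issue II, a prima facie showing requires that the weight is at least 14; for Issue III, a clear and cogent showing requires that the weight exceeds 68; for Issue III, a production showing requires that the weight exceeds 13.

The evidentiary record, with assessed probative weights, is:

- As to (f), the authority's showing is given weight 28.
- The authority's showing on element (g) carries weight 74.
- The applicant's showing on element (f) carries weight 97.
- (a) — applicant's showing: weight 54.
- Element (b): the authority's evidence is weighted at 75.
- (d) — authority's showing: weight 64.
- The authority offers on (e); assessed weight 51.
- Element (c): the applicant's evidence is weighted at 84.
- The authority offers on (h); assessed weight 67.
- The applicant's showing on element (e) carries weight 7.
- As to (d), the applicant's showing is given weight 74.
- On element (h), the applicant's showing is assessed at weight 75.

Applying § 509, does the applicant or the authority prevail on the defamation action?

authority

— Issue I —
At Stage I.1 the applicant must meet a preponderance (weight is at least 53): on (a) the weight is 54, ≥ 53, so (a) meets the standard.
  The applicant carries Stage I.1; the authority now bears the burden.
At Stage I.2 the authority must meet a heightened civil standard (weight is at least 74): on (b) the weight is 75, ≥ 74, so (b) meets the standard.
  All elements met at the final stage.
With every stage satisfied, the authority prevails on this issue.
— Issue II —
Stage II.1 — burden on applicant; standard: clear and convincing evidence (weight is at least 79).
    (c): 84 ≥ 79 [met]
  All elements met. The applicant retains the burden for Stage II.2.
Stage II.2 — burden on applicant; standard: a prima facie showing (weight is at least 14).
    (d): 74 − 64 = 10 < 14 [not met]
  Stage II.2 not carried; the applicant fails its burden.
So the authority prevails on this issue.
— Issue III —
Stage III.1 (applicant, a clear and cogent showing, weight exceeds 68): (f) net 97−28=69 > 68 — meets.
  The applicant carries Stage III.1; the authority now bears the burden.
Stage III.2 (authority, a clear and cogent showing, weight exceeds 68): (g) 74 > 68 — meets.
  All elements met. The burden passes to the applicant.
Stage III.3 (applicant, a production showing, weight exceeds 13): (h) net 75−67=8 ≤ 13 — fails.
  The applicant does not carry Stage III.3.
The authority prevails on this issue.
Per-issue: Issue I → authority; Issue II → authority; Issue III → authority. The applicant must prevail on a majority of issues; overall, the authority prevails.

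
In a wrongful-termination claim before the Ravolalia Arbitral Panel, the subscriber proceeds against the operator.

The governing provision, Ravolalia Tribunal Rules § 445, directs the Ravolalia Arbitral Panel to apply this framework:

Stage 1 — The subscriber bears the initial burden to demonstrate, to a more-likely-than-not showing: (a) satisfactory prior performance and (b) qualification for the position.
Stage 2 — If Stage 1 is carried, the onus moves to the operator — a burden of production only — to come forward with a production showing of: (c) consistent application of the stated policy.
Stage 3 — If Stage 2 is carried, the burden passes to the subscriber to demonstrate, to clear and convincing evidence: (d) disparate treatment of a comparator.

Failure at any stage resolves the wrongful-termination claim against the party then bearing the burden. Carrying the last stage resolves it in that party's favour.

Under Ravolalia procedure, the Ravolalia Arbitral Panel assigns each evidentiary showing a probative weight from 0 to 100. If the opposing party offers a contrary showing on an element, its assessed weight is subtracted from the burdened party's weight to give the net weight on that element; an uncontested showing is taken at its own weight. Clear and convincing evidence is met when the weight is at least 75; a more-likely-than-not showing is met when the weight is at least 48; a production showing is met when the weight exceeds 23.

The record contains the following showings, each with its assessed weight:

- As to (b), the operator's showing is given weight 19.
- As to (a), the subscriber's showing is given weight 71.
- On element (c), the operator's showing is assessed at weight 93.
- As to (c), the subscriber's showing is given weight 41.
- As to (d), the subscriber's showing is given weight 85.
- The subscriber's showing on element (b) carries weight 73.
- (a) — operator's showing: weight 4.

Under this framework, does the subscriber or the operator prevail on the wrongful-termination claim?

Stage 1 — burden on subscriber; standard: a more-likely-than-not showing (weight is at least 48).
    (a): 71 − 4 = 67 ≥ 48 [met]
    (b): 73 − 19 = 54 ≥ 48 [met]
  All elements met. The burden passes to the operator.
Stage 2 — burden on operator; standard: a production showing (weight exceeds 23).
    (c): 93 − 41 = 52 > 23 [met]
  All elements met. The burden passes to the subscriber.
Stage 3 — burden on subscriber; standard: clear and convincing evidence (weight is at least 75).
    (d): 85 ≥ 75 [met]
  The subscriber carries the last stage.
All stages carried — the subscriber prevails.

subscriber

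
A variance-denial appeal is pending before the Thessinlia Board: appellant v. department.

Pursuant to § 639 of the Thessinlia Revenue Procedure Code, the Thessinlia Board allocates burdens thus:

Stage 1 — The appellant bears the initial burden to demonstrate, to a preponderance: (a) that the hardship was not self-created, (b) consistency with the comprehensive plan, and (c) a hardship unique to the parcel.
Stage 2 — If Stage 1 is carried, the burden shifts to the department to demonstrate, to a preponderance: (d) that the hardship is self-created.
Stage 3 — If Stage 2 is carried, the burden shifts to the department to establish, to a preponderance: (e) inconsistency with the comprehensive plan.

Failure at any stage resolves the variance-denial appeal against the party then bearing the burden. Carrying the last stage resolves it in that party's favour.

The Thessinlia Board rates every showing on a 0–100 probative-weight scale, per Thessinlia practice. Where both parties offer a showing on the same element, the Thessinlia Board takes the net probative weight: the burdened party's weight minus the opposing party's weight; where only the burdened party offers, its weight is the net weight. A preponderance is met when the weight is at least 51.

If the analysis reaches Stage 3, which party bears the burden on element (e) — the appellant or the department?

department

Stage 3's rule assigns the burden to the department (to a preponderance).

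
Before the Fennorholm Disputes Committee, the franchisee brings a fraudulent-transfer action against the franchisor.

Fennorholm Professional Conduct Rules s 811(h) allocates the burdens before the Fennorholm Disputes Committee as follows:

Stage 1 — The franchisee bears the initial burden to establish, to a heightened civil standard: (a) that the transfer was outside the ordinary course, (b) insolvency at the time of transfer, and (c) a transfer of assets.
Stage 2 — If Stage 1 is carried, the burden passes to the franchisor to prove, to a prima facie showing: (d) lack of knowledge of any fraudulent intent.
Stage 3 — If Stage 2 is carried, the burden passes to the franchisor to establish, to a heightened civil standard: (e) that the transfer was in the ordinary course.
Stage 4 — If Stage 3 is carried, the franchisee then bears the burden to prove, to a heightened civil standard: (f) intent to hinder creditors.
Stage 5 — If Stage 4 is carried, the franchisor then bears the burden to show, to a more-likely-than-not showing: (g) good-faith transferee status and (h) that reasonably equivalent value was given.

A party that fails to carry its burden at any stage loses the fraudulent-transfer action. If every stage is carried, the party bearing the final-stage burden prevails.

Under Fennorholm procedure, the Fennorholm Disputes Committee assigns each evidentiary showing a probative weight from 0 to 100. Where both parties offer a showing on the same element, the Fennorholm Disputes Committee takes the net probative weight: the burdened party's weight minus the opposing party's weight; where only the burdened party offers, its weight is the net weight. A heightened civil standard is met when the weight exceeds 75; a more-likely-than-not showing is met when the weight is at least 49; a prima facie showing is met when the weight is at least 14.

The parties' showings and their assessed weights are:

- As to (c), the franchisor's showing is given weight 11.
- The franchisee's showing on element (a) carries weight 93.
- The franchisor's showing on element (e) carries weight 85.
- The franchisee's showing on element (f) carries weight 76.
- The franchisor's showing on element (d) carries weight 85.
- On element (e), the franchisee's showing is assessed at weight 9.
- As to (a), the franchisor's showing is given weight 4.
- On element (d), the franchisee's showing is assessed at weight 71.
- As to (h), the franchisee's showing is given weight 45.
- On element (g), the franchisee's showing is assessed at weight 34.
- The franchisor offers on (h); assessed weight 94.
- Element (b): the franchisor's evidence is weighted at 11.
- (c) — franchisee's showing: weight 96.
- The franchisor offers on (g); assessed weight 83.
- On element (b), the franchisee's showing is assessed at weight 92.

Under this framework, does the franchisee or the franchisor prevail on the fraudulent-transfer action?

Stage 1 — burden on franchisee; standard: a heightened civil standard (weight exceeds 75).
    (a): 93 − 4 = 89 > 75 [met]
    (b): 92 − 11 = 81 > 75 [met]
    (c): 96 − 11 = 85 > 75 [met]
  Stage 1 is satisfied; the onus moves to the franchisor.
Stage 2 — burden on franchisor; standard: a prima facie showing (weight is at least 14).
    (d): 85 − 71 = 14 ≥ 14 [met]
  Stage 2 carried; the burden remains with the franchisor.
Stage 3 — burden on franchisor; standard: a heightened civil standard (weight exceeds 75).
    (e): 85 − 9 = 76 > 75 [met]
  Stage 3 carried; the burden shifts to the franchisee.
Stage 4 — burden on franchisee; standard: a heightened civil standard (weight exceeds 75).
    (f): 76 > 75 [met]
  All elements met. The burden passes to the franchisor.
Stage 5 — burden on franchisor; standard: a more-likely-than-not showing (weight is at least 49).
    (g): 83 − 34 = 49 ≥ 49 [met]
    (h): 94 − 45 = 49 ≥ 49 [met]
  The franchisor carries the last stage.
With every stage satisfied, the franchisor prevails.

franchisor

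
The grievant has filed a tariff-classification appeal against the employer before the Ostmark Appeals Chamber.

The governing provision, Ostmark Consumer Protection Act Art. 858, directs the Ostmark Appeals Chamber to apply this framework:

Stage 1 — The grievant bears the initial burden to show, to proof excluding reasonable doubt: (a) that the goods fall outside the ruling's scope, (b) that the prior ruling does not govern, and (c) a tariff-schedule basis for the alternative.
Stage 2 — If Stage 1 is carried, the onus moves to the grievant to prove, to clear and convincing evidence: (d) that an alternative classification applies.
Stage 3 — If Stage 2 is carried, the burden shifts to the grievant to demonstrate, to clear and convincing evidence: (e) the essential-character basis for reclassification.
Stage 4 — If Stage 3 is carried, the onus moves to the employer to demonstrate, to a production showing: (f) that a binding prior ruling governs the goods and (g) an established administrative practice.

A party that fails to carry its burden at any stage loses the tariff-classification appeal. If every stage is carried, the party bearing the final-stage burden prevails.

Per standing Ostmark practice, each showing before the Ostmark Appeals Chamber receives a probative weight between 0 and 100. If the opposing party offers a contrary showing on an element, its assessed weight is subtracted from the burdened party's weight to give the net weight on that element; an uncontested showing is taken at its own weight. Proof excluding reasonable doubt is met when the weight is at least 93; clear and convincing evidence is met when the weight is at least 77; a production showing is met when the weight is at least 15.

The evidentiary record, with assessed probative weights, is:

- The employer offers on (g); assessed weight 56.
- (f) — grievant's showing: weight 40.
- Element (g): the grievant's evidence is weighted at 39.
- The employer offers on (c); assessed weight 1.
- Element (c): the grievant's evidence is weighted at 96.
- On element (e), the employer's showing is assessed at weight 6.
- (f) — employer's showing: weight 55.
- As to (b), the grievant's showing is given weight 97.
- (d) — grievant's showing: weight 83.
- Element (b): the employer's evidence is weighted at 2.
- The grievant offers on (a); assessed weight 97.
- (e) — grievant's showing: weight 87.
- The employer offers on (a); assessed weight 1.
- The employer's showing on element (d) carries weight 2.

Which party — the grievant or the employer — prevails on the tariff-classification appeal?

employer

At Stage 1 the grievant must meet proof excluding reasonable doubt (weight is at least 93): on (a) the weight is 97 less the opposing 1 gives net 96, ≥ 93, so (a) meets the standard; on (b) the weight is 97 less the opposing 2 gives net 95, ≥ 93, so (b) meets the standard; on (c) the weight is 96 less the opposing 1 gives net 95, which does reach 93, so (c) meets the standard.
  All elements met. The grievant retains the burden for Stage 2.
At Stage 2 the grievant must meet clear and convincing evidence (weight is at least 77): on (d) the weight is 83 less the opposing 2 gives net 81, ≥ 77, so (d) meets the standard.
  All elements met. The grievant retains the burden for Stage 3.
At Stage 3 the grievant must meet clear and convincing evidence (weight is at least 77): on (e) the weight is 87 less the opposing 6 gives net 81, which does reach 77, so (e) meets the standard.
  All elements met. The burden passes to the employer.
At Stage 4 the employer must meet a production showing (weight is at least 15): on (f) the weight is 55 less the opposing 40 gives net 15, ≥ 15, so (f) meets the standard; on (g) the weight is 56 less the opposing 39 gives net 17, ≥ 15, so (g) meets the standard.
  Stage 4 carried; the final stage is satisfied.
All stages carried — the employer prevails.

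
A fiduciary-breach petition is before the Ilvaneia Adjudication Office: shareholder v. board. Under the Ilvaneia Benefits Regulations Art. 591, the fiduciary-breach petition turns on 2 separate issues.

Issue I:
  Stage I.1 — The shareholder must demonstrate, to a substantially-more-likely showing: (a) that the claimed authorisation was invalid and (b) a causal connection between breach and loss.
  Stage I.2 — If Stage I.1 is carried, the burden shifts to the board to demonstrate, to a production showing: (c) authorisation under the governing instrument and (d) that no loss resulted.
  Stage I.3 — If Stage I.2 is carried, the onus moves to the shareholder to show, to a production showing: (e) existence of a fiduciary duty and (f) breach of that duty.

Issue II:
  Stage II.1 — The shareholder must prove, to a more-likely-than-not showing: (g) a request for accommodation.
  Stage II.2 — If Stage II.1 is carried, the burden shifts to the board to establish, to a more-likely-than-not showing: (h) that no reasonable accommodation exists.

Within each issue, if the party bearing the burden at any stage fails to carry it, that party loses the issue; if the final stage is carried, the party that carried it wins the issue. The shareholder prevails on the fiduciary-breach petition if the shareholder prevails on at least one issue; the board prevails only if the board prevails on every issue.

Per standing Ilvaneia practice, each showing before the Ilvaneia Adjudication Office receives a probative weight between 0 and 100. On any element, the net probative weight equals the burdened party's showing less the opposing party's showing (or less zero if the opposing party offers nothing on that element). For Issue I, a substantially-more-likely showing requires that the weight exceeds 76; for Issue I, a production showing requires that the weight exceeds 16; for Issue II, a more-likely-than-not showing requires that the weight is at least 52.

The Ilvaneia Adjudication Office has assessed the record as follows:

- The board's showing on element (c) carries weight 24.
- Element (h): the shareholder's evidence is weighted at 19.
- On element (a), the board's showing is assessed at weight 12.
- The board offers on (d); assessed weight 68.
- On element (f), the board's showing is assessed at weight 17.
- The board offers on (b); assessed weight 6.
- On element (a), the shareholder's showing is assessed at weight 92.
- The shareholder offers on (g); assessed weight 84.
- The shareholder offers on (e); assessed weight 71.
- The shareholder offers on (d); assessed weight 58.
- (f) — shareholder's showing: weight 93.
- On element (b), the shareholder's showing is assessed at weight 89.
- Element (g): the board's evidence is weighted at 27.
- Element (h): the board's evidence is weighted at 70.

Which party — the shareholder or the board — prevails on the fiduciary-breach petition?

shareholder

— Issue I —
Stage I.1 (shareholder, a substantially-more-likely showing, weight exceeds 76): (a) net 92−12=80 > 76 — meets; (b) net 89−6=83 > 76 — meets.
  Stage I.1 carried; the burden shifts to the board.
Stage I.2 (board, a production showing, weight exceeds 16): (c) 24 > 16 — meets; (d) net 68−58=10 ≤ 16 — fails.
  Stage I.2 not carried; the board fails its burden.
So the shareholder prevails on this issue.
— Issue II —
Stage II.1 — burden on shareholder; standard: a more-likely-than-not showing (weight is at least 52).
    (g): 84 − 27 = 57 ≥ 52 [met]
  Stage II.1 carried; the burden shifts to the board.
Stage II.2 — burden on board; standard: a more-likely-than-not showing (weight is at least 52).
    (h): 70 − 19 = 51 < 52 [not met]
  Not every element is met, so the board fails to carry Stage II.2.
So the shareholder prevails on this issue.
Per-issue: Issue I → shareholder; Issue II → shareholder. The shareholder must prevail on at least one issue; overall, the shareholder prevails.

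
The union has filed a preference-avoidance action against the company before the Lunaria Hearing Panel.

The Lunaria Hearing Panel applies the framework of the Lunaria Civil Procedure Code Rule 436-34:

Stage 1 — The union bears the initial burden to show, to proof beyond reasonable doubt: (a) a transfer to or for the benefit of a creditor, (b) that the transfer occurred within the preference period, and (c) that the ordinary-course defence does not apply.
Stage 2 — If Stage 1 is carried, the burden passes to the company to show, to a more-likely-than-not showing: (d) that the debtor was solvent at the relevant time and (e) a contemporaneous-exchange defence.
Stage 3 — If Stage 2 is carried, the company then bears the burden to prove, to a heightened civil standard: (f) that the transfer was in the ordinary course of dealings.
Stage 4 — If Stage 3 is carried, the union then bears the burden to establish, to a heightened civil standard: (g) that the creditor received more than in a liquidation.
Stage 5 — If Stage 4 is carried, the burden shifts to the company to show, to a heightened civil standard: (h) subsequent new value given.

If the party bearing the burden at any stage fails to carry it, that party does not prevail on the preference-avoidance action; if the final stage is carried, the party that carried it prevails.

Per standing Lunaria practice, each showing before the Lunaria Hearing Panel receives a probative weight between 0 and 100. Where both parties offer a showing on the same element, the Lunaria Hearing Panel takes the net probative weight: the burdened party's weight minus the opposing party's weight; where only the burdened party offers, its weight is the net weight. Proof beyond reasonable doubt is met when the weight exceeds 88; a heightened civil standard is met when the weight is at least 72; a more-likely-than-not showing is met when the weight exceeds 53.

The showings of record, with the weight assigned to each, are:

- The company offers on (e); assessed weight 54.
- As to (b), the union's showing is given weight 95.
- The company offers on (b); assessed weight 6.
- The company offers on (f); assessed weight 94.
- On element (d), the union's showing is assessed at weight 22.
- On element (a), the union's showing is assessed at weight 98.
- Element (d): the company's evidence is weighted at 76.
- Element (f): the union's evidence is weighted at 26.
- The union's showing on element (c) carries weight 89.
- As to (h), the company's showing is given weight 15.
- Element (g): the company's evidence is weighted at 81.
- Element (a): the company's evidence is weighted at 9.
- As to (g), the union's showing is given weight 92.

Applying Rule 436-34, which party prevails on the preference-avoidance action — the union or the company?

union

Stage 1 (union, proof beyond reasonable doubt, weight exceeds 88): (a) net 98−9=89 > 88 — meets; (b) net 95−6=89 > 88 — meets; (c) 89 > 88 — meets.
  The union carries Stage 1; the company now bears the burden.
Stage 2 (company, a more-likely-than-not showing, weight exceeds 53): (d) net 76−22=54 > 53 — meets; (e) 54 > 53 — meets.
  Stage 2 carried; the burden remains with the company.
Stage 3 (company, a heightened civil standard, weight is at least 72): (f) net 94−26=68 < 72 — fails.
  The company does not carry Stage 3.
The analysis ends at Stage 3; the union prevails.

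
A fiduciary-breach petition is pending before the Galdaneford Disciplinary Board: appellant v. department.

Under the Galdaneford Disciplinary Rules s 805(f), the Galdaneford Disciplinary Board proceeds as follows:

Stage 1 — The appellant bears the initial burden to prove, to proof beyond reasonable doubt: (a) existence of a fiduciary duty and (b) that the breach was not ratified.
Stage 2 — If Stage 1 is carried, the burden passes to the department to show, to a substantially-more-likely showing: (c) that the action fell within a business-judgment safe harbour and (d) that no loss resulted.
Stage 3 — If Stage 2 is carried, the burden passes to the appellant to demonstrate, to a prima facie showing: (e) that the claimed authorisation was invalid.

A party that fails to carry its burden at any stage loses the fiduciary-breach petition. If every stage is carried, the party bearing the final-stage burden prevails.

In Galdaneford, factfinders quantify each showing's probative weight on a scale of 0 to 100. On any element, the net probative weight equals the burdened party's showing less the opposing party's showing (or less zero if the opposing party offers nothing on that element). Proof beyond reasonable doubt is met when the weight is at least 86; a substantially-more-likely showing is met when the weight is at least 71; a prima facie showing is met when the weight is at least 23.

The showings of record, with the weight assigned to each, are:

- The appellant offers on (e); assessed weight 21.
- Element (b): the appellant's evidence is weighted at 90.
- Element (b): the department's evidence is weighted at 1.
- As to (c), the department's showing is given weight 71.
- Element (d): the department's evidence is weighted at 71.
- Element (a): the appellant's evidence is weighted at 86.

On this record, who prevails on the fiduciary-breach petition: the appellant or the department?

Stage 1 (appellant, proof beyond reasonable doubt, weight is at least 86): (a) 86 ≥ 86 — meets; (b) net 90−1=89 ≥ 86 — meets.
  The appellant carries Stage 1; the department now bears the burden.
Stage 2 (department, a substantially-more-likely showing, weight is at least 71): (c) 71 ≥ 71 — meets; (d) 71 ≥ 71 — meets.
  All elements met. The burden passes to the appellant.
Stage 3 (appellant, a prima facie showing, weight is at least 23): (e) 21 < 23 — fails.
  Stage 3 not carried; the appellant fails its burden.
The department prevails.

department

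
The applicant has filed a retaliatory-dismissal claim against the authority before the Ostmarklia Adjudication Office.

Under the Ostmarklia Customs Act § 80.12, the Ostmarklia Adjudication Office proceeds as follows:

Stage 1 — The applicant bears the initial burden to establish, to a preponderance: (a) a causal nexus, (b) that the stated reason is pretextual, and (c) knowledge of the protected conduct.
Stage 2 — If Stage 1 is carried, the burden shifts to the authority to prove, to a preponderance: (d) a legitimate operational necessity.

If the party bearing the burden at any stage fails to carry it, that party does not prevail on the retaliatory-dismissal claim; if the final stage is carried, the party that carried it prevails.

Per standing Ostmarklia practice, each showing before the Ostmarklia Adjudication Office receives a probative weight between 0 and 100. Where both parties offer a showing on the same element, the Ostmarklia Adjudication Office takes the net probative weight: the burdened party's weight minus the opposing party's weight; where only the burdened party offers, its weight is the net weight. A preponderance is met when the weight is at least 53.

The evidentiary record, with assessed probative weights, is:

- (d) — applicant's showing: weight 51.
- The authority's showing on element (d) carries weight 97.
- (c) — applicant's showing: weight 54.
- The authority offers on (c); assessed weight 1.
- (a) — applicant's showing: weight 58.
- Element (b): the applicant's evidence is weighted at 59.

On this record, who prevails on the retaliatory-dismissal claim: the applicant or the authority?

At Stage 1 the applicant must meet a preponderance (weight is at least 53): on (a) the weight is 58, which does reach 53, so (a) meets the standard; on (b) the weight is 59, ≥ 53, so (b) meets the standard; on (c) the weight is 54 less the opposing 1 gives net 53, ≥ 53, so (c) meets the standard.
  All elements met. The burden passes to the authority.
At Stage 2 the authority must meet a preponderance (weight is at least 53): on (d) the weight is 97 less the opposing 51 gives net 46, < 53, so (d) does not meet the standard.
  Stage 2 not carried; the authority fails its burden.
So the applicant prevails.

applicant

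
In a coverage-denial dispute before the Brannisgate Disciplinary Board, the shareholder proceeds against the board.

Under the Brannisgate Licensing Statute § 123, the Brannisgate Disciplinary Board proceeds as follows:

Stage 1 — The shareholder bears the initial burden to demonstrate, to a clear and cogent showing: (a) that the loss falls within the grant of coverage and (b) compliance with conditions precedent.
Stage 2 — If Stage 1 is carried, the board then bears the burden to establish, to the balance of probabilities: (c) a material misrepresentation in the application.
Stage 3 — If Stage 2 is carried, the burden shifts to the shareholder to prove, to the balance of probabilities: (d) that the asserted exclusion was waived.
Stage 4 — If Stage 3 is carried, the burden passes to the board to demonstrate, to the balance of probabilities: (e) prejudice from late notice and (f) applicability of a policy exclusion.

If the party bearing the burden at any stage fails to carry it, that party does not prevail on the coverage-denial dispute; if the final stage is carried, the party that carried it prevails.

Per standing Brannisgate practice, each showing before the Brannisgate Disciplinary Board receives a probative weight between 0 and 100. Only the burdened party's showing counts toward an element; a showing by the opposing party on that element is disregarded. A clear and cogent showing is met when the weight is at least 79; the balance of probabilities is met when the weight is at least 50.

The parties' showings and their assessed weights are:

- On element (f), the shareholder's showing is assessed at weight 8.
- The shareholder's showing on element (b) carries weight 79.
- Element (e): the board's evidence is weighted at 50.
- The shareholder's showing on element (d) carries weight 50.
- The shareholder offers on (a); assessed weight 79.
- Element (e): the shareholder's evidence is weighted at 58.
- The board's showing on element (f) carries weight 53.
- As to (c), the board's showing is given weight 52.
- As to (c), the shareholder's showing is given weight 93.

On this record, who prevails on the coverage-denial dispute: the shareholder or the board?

board

Stage 1 (shareholder, a clear and cogent showing, weight is at least 79): (a) 79 ≥ 79 — meets; (b) 79 ≥ 79 — meets.
  The shareholder carries Stage 1; the board now bears the burden.
Stage 2 (board, the balance of probabilities, weight is at least 50): (c) 52 (shareholder's 93 disregarded) ≥ 50 — meets.
  Stage 2 is satisfied; the onus moves to the shareholder.
Stage 3 (shareholder, the balance of probabilities, weight is at least 50): (d) 50 ≥ 50 — meets.
  Stage 3 is satisfied; the onus moves to the board.
Stage 4 (board, the balance of probabilities, weight is at least 50): (e) 50 (shareholder's 58 disregarded) ≥ 50 — meets; (f) 53 (shareholder's 8 disregarded) ≥ 50 — meets.
  The board carries the last stage.
With every stage satisfied, the board prevails.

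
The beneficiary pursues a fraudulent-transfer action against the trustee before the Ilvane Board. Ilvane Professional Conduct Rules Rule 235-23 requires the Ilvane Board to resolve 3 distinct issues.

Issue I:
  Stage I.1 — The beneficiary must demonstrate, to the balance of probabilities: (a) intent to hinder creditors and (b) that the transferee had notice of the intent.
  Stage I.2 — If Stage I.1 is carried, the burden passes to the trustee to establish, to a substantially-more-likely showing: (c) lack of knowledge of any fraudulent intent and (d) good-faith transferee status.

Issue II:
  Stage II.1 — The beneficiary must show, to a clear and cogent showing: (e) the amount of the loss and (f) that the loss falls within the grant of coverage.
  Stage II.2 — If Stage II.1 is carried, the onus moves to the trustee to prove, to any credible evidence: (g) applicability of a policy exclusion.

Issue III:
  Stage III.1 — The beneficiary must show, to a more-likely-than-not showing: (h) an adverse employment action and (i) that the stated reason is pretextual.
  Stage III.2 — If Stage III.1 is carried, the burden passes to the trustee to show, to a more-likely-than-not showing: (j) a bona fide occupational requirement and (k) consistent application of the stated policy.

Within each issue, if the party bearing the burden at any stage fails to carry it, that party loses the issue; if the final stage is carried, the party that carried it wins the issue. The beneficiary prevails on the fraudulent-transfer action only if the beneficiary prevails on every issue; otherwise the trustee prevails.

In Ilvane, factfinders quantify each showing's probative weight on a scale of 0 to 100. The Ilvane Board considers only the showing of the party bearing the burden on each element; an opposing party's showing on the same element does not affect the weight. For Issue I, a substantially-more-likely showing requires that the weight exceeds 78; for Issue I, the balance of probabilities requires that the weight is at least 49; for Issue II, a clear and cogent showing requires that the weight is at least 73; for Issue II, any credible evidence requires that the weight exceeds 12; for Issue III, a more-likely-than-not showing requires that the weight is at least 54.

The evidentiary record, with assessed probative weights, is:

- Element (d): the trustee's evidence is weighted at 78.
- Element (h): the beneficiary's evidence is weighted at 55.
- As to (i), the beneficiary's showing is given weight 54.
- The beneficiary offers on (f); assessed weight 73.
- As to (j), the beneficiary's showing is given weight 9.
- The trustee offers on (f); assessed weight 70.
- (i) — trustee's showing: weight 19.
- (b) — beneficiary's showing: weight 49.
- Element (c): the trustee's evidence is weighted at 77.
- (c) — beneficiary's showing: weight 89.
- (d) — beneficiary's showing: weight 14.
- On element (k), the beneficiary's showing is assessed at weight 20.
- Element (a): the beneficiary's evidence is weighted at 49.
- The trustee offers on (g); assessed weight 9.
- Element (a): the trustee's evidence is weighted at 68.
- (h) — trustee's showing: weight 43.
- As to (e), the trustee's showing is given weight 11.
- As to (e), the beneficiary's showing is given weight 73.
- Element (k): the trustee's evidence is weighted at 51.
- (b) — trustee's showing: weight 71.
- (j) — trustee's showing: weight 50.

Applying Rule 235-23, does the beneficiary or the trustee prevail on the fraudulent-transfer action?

— Issue I —
Stage I.1 (beneficiary, the balance of probabilities, weight is at least 49): (a) 49 (trustee's 68 disregarded) ≥ 49 — meets; (b) 49 (trustee's 71 disregarded) ≥ 49 — meets.
  Stage I.1 carried; the burden shifts to the trustee.
Stage I.2 (trustee, a substantially-more-likely showing, weight exceeds 78): (c) 77 (beneficiary's 89 disregarded) ≤ 78 — fails; (d) 78 (beneficiary's 14 disregarded) ≤ 78 — fails.
  The trustee does not carry Stage I.2.
So the beneficiary prevails on this issue.
— Issue II —
Stage II.1 — burden on beneficiary; standard: a clear and cogent showing (weight is at least 73).
    (e): 73 (trustee's 11 disregarded) ≥ 73 [met]
    (f): 73 (trustee's 70 disregarded) ≥ 73 [met]
  Stage II.1 is satisfied; the onus moves to the trustee.
Stage II.2 — burden on trustee; standard: any credible evidence (weight exceeds 12).
    (g): 9 ≤ 12 [not met]
  Stage II.2 not carried; the trustee fails its burden.
The analysis ends at Stage II.2; the beneficiary prevails on this issue.
— Issue III —
At Stage III.1 the beneficiary must meet a more-likely-than-not showing (weight is at least 54): on (h) the weight is 55 (the trustee's 43 is given no effect), ≥ 54, so (h) meets the standard; on (i) the weight is 54 (the trustee's 19 is given no effect), which does reach 54, so (i) meets the standard.
  All elements met. The burden passes to the trustee.
At Stage III.2 the trustee must meet a more-likely-than-not showing (weight is at least 54): on (j) the weight is 50 (the beneficiary's 9 is given no effect), which does not reach 54, so (j) does not meet the standard; on (k) the weight is 51 (the beneficiary's 20 is given no effect), < 54, so (k) does not meet the standard.
  The trustee does not carry Stage III.2.
So the beneficiary prevails on this issue.
Per-issue: Issue I → beneficiary; Issue II → beneficiary; Issue III → beneficiary. The beneficiary must prevail on every issue; overall, the beneficiary prevails.

beneficiary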